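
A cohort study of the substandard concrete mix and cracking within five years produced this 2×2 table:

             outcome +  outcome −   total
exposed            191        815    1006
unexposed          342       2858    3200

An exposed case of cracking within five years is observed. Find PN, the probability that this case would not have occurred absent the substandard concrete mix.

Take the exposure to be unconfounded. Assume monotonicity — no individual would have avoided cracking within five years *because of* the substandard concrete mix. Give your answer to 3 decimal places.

p₁ = P(outcome | exposed) = 191/1006 = 0.18986
p₀ = P(outcome | unexposed) = 342/3200 = 0.10687
Under exogeneity and monotonicity, PN = (p₁ − p₀)/p₁.
PN = (0.18986 − 0.10687) / 0.18986 ≈ 0.4371

PN ≈ 0.437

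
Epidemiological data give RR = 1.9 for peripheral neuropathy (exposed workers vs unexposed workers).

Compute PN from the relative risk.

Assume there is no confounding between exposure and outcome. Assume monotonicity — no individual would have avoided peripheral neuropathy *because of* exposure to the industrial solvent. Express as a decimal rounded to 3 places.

Under exogeneity and monotonicity, PN = (RR − 1) / RR = 1 − 1/RR.
PN = (1.9 − 1) / 1.9 = 0.9 / 1.9 ≈ 0.4737

PN ≈ 0.474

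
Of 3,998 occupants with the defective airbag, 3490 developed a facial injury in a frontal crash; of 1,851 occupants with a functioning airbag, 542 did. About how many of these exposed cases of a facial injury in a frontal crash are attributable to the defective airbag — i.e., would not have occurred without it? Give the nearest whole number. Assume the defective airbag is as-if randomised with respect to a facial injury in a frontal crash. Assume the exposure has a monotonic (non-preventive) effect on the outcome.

p₁ = P(outcome | exposed) = 3490/3998 = 0.87294
p₀ = P(outcome | unexposed) = 542/1851 = 0.29281
PN = (p₁ − p₀)/p₁ = (0.87294 − 0.29281) / 0.87294 ≈ 0.66456.
Attributable cases ≈ PN × (exposed cases) = 0.66456 × 3490 ≈ 2319.33.

about 2319 cases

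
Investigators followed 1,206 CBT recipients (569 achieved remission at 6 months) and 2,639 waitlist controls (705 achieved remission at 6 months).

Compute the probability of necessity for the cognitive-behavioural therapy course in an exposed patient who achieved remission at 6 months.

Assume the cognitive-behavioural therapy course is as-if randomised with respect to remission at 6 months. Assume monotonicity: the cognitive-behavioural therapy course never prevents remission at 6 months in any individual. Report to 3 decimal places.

PN ≈ 0.434

p₁ = P(outcome | exposed) = 569/1206 = 0.47181
p₀ = P(outcome | unexposed) = 705/2639 = 0.26715
Under exogeneity and monotonicity, PN = (p₁ − p₀) / p₁.
PN = (0.47181 − 0.26715) / 0.47181 = 0.20466 / 0.47181 ≈ 0.4338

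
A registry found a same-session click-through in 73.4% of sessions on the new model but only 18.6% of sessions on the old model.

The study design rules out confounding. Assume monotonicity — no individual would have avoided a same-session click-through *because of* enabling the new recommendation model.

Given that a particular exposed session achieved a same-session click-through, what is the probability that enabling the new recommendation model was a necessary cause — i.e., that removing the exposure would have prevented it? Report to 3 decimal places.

PN ≈ 0.747

p₁ = 0.734, p₀ = 0.186.
Under exogeneity and monotonicity, PN = (p₁ − p₀) / p₁.
PN = (0.734 − 0.186) / 0.734 = 0.548 / 0.734 ≈ 0.7466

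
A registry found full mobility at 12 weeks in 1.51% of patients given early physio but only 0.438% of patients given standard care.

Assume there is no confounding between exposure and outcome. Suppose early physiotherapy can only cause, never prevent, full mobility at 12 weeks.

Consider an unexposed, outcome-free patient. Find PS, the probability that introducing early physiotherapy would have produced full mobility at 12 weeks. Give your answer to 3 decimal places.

p₁ = 0.0151, p₀ = 0.00438.
Under exogeneity and monotonicity, PS = (p₁ − p₀) / (1 − p₀).
PS = (0.0151 − 0.00438) / (1 − 0.00438) = 0.01072 / 0.99562 ≈ 0.0108

PS ≈ 0.011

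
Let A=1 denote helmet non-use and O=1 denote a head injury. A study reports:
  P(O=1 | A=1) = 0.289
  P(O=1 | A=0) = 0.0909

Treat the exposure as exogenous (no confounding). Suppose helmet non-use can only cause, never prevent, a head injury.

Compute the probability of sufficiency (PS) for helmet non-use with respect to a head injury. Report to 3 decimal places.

Let p₁ = 0.289, p₀ = 0.0909.
Under exogeneity and monotonicity, PS = (p₁ − p₀) / (1 − p₀).
PS = (0.289 − 0.0909) / (1 − 0.0909) = 0.1981 / 0.9091 ≈ 0.2179

PS ≈ 0.218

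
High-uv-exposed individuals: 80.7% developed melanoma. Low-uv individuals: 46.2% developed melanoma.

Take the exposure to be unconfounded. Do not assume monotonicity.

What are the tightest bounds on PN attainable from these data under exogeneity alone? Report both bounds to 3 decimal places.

p₁ = 0.807, p₀ = 0.462.
Under exogeneity alone the bounds on PN are max{0,(p₁−p₀)/p₁} ≤ PN ≤ min{1,(1−p₀)/p₁}.
  lower = (p₁ − p₀)/p₁ = 0.345 / 0.807 ≈ 0.4275
  upper = min{1, (1 − p₀)/p₁} = 0.538 / 0.807 ≈ 0.6667

0.428 ≤ PN ≤ 0.667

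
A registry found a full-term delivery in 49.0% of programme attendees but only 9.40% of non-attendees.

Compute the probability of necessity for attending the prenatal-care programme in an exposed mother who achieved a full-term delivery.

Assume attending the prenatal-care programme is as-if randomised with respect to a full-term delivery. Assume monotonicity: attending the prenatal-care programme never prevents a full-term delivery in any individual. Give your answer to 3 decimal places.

PN ≈ 0.808

p₁ = 0.49, p₀ = 0.094.
Under exogeneity and monotonicity, PN = (p₁ − p₀) / p₁.
PN = (0.49 − 0.094) / 0.49 = 0.396 / 0.49 ≈ 0.8082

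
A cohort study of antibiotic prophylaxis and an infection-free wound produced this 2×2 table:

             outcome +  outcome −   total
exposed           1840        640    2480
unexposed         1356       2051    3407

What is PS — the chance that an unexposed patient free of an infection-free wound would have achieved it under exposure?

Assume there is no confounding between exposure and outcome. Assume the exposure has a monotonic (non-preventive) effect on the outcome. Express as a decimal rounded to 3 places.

p₁ = P(outcome | exposed) = 1840/2480 = 0.74194
p₀ = P(outcome | unexposed) = 1356/3407 = 0.398
Under exogeneity and monotonicity, PS = (p₁ − p₀) / (1 − p₀).
PS = (0.74194 − 0.398) / (1 − 0.398) = 0.34393 / 0.602 ≈ 0.5713

PS ≈ 0.571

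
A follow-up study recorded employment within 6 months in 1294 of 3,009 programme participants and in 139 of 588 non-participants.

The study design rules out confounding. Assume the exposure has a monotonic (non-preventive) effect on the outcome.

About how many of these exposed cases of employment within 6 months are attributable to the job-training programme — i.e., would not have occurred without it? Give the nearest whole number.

p₁ = P(outcome | exposed) = 1294/3009 = 0.43004
p₀ = P(outcome | unexposed) = 139/588 = 0.23639
PN = (p₁ − p₀)/p₁ = (0.43004 − 0.23639) / 0.43004 ≈ 0.45030.
Attributable cases ≈ PN × (exposed cases) = 0.45030 × 1294 ≈ 582.69.

about 583 cases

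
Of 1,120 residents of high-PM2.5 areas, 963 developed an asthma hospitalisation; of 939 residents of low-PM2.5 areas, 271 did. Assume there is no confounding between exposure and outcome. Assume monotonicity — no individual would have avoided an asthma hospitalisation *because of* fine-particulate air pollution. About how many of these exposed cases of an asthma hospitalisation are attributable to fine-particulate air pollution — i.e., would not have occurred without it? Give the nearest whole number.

about 640 cases

p₁ = P(outcome | exposed) = 963/1120 = 0.85982
p₀ = P(outcome | unexposed) = 271/939 = 0.2886
PN = (p₁ − p₀)/p₁ = (0.85982 − 0.2886) / 0.85982 ≈ 0.66434.
Attributable cases ≈ PN × (exposed cases) = 0.66434 × 963 ≈ 639.76.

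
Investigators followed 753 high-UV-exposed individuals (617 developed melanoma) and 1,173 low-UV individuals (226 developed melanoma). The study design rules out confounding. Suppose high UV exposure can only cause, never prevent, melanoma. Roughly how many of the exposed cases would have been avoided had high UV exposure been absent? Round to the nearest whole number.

about 472 cases

p₁ = P(outcome | exposed) = 617/753 = 0.81939
p₀ = P(outcome | unexposed) = 226/1173 = 0.19267
PN = (p₁ − p₀)/p₁ = (0.81939 − 0.19267) / 0.81939 ≈ 0.76486.
Attributable cases ≈ PN × (exposed cases) = 0.76486 × 617 ≈ 471.92.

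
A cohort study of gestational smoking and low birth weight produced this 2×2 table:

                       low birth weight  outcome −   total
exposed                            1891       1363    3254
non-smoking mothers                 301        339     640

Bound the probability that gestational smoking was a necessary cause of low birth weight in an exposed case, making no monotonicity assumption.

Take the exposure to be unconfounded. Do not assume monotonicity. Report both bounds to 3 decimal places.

0.191 ≤ PN ≤ 0.911

p₁ = P(outcome | exposed) = 1891/3254 = 0.58113
p₀ = P(outcome | unexposed) = 301/640 = 0.47031
Under exogeneity alone the bounds on PN are max{0,(p₁−p₀)/p₁} ≤ PN ≤ min{1,(1−p₀)/p₁}.
  lower = (p₁ − p₀)/p₁ = 0.11082 / 0.58113 ≈ 0.1907
  upper = min{1, (1 − p₀)/p₁} = 0.52969 / 0.58113 ≈ 0.9115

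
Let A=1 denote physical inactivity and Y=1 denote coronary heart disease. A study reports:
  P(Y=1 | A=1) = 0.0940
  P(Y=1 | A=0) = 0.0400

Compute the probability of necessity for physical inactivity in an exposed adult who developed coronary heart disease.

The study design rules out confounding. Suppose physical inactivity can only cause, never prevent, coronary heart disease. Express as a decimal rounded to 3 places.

Let p₁ = 0.094, p₀ = 0.04.
Under exogeneity and monotonicity, PN = (p₁ − p₀) / p₁.
PN = (0.094 − 0.04) / 0.094 = 0.054 / 0.094 ≈ 0.5745

PN ≈ 0.574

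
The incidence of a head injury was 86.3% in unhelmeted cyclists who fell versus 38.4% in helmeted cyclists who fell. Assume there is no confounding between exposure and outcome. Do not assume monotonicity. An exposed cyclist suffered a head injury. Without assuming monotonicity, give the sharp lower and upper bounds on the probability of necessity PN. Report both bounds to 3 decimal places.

p₁ = 0.863, p₀ = 0.384.
Under exogeneity alone the bounds on PN are max{0,(p₁−p₀)/p₁} ≤ PN ≤ min{1,(1−p₀)/p₁}.
  lower = (p₁ − p₀)/p₁ = 0.479 / 0.863 ≈ 0.5550
  upper = min{1, (1 − p₀)/p₁} = 0.616 / 0.863 ≈ 0.7138

0.555 ≤ PN ≤ 0.714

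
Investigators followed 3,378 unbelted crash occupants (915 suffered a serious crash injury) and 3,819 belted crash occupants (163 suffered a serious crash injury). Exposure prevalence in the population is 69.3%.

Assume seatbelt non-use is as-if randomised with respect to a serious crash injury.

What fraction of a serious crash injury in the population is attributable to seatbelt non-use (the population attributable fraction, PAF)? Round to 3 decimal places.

PAF ≈ 0.787

p₁ = P(outcome | exposed) = 915/3378 = 0.27087
p₀ = P(outcome | unexposed) = 163/3819 = 0.042681
Overall risk P(Y=1) = π·p₁ + (1−π)·p₀ = 0.693×0.27087 + 0.307×0.042681 = 0.20082.
Under exogeneity, PAF = [P(Y=1) − p₀] / P(Y=1).
PAF = (0.20082 − 0.042681) / 0.20082 ≈ 0.7875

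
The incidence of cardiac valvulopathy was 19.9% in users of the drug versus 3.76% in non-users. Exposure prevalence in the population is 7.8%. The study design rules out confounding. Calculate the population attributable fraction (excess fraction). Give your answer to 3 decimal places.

PAF ≈ 0.251

p₁ = 0.199, p₀ = 0.0376.
Overall risk P(Y=1) = π·p₁ + (1−π)·p₀ = 0.078×0.199 + 0.922×0.0376 = 0.050189.
Under exogeneity, PAF = [P(Y=1) − p₀] / P(Y=1).
PAF = (0.050189 − 0.0376) / 0.050189 ≈ 0.2508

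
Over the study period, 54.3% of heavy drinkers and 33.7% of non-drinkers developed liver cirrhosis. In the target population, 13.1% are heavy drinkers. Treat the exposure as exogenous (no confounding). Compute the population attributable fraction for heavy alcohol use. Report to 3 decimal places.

p₁ = 0.543, p₀ = 0.337.
Overall risk P(Y=1) = π·p₁ + (1−π)·p₀ = 0.131×0.543 + 0.869×0.337 = 0.36399.
Under exogeneity, PAF = [P(Y=1) − p₀] / P(Y=1).
PAF = (0.36399 − 0.337) / 0.36399 ≈ 0.0741

PAF ≈ 0.074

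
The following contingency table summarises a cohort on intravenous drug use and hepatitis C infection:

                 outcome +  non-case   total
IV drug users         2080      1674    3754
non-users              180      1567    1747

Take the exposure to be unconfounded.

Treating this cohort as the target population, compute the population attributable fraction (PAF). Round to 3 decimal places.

p₁ = P(outcome | exposed) = 2080/3754 = 0.55408
p₀ = P(outcome | unexposed) = 180/1747 = 0.10303
Exposure prevalence π = 3754/5501 = 0.68242; overall risk P(Y=1) = 0.41083.
Under exogeneity, PAF = [P(Y=1) − p₀]/P(Y=1).
PAF = (0.41083 − 0.10303) / 0.41083 ≈ 0.7492

PAF ≈ 0.749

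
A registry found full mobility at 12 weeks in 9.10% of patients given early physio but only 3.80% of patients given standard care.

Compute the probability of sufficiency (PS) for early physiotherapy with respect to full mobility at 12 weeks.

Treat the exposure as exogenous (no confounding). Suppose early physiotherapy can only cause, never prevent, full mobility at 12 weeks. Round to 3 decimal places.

p₁ = 0.091, p₀ = 0.038.
Under exogeneity and monotonicity, PS = (p₁ − p₀) / (1 − p₀).
PS = (0.091 − 0.038) / (1 − 0.038) = 0.053 / 0.962 ≈ 0.0551

PS ≈ 0.055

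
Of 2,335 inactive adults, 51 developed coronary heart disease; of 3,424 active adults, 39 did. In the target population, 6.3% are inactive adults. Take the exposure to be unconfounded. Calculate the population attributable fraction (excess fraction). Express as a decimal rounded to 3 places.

p₁ = P(outcome | exposed) = 51/2335 = 0.021842
p₀ = P(outcome | unexposed) = 39/3424 = 0.01139
Overall risk P(Y=1) = π·p₁ + (1−π)·p₀ = 0.063×0.021842 + 0.937×0.01139 = 0.012049.
Under exogeneity, PAF = [P(Y=1) − p₀] / P(Y=1).
PAF = (0.012049 − 0.01139) / 0.012049 ≈ 0.0546

PAF ≈ 0.055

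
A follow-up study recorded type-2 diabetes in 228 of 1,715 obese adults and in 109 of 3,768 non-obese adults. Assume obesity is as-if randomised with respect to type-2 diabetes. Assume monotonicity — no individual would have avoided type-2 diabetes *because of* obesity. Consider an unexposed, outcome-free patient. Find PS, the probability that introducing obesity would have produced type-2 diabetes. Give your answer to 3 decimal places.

p₁ = P(outcome | exposed) = 228/1715 = 0.13294
p₀ = P(outcome | unexposed) = 109/3768 = 0.028928
Under exogeneity and monotonicity, PS = (p₁ − p₀) / (1 − p₀).
PS = (0.13294 − 0.028928) / (1 − 0.028928) = 0.10402 / 0.97107 ≈ 0.1071

PS ≈ 0.107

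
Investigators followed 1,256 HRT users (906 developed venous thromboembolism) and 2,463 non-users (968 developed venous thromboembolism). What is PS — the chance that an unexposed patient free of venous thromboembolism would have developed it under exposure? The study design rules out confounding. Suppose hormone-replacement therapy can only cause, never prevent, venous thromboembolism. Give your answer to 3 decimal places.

PS ≈ 0.541

p₁ = P(outcome | exposed) = 906/1256 = 0.72134
p₀ = P(outcome | unexposed) = 968/2463 = 0.39302
Under exogeneity and monotonicity, PS = (p₁ − p₀) / (1 − p₀).
PS = (0.72134 − 0.39302) / (1 − 0.39302) = 0.32832 / 0.60698 ≈ 0.5409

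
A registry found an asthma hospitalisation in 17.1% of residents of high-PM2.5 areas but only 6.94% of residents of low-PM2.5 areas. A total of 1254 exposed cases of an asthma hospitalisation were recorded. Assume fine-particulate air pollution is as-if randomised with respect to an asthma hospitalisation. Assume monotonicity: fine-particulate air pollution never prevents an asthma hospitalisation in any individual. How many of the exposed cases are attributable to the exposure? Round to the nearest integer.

about 745 cases

p₁ = 0.171, p₀ = 0.0694.
PN = (p₁ − p₀)/p₁ = (0.171 − 0.0694) / 0.171 ≈ 0.59415.
Attributable cases ≈ PN × (exposed cases) = 0.59415 × 1254 ≈ 745.07.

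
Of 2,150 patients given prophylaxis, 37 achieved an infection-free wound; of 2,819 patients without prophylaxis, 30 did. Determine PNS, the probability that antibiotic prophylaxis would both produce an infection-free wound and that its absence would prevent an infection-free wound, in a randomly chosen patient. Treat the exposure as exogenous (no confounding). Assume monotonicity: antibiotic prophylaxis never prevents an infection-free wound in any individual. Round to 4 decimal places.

p₁ = P(outcome | exposed) = 37/2150 = 0.017209
p₀ = P(outcome | unexposed) = 30/2819 = 0.010642
Under exogeneity and monotonicity, PNS = p₁ − p₀.
PNS = 0.017209 − 0.010642 = 0.0065672

PNS ≈ 0.0066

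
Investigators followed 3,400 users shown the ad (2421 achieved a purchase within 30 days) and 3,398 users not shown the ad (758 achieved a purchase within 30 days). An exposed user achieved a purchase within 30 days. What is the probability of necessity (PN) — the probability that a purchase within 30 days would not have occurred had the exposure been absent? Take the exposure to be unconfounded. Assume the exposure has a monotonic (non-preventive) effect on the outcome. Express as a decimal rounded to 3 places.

p₁ = P(outcome | exposed) = 2421/3400 = 0.71206
p₀ = P(outcome | unexposed) = 758/3398 = 0.22307
Under exogeneity and monotonicity, PN = (p₁ − p₀) / p₁.
PN = (0.71206 − 0.22307) / 0.71206 = 0.48899 / 0.71206 ≈ 0.6867

PN ≈ 0.687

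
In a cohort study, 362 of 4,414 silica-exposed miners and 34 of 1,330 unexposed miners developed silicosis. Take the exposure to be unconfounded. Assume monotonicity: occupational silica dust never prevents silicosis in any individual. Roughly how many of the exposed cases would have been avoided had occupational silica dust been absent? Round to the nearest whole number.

p₁ = P(outcome | exposed) = 362/4414 = 0.082012
p₀ = P(outcome | unexposed) = 34/1330 = 0.025564
PN = (p₁ − p₀)/p₁ = (0.082012 − 0.025564) / 0.082012 ≈ 0.68829.
Attributable cases ≈ PN × (exposed cases) = 0.68829 × 362 ≈ 249.16.

about 249 cases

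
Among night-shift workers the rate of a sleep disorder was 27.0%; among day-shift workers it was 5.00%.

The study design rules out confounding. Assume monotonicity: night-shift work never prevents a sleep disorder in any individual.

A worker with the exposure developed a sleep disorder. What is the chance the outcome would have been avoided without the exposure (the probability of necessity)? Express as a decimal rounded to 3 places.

PN ≈ 0.815

p₁ = 0.27, p₀ = 0.05.
Under exogeneity and monotonicity, PN = (p₁ − p₀) / p₁.
PN = (0.27 − 0.05) / 0.27 = 0.22 / 0.27 ≈ 0.8148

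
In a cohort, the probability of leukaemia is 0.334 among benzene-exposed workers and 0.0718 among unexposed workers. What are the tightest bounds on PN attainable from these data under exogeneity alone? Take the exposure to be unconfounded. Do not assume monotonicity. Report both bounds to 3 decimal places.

Let p₁ = 0.334, p₀ = 0.0718.
Under exogeneity alone the bounds on PN are max{0,(p₁−p₀)/p₁} ≤ PN ≤ min{1,(1−p₀)/p₁}.
  lower = (p₁ − p₀)/p₁ = 0.2622 / 0.334 ≈ 0.7850
  upper = min{1, (1 − p₀)/p₁} = 0.9282 / 0.334 ≈ 2.7790 → capped at 1

0.785 ≤ PN ≤ 1.000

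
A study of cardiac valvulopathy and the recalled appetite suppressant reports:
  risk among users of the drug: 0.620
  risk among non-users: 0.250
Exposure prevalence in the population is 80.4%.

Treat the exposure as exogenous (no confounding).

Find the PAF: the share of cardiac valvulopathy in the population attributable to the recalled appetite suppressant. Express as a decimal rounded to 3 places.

Let p₁ = 0.62, p₀ = 0.25.
Overall risk P(Y=1) = π·p₁ + (1−π)·p₀ = 0.804×0.62 + 0.196×0.25 = 0.54748.
Under exogeneity, PAF = [P(Y=1) − p₀] / P(Y=1).
PAF = (0.54748 − 0.25) / 0.54748 ≈ 0.5434

PAF ≈ 0.543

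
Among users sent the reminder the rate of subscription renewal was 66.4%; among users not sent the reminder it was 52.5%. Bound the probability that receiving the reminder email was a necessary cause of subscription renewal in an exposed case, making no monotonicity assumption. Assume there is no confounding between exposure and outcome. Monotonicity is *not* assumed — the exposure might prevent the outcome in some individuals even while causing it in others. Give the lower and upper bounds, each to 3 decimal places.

0.209 ≤ PN ≤ 0.715

p₁ = 0.664, p₀ = 0.525.
Under exogeneity alone the bounds on PN are max{0,(p₁−p₀)/p₁} ≤ PN ≤ min{1,(1−p₀)/p₁}.
  lower = (p₁ − p₀)/p₁ = 0.139 / 0.664 ≈ 0.2093
  upper = min{1, (1 − p₀)/p₁} = 0.475 / 0.664 ≈ 0.7154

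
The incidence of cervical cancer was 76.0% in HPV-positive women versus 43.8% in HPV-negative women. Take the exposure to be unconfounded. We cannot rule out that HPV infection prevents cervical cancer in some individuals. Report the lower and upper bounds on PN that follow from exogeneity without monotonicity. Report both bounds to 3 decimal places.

0.424 ≤ PN ≤ 0.739

p₁ = 0.76, p₀ = 0.438.
Under exogeneity alone the bounds on PN are max{0,(p₁−p₀)/p₁} ≤ PN ≤ min{1,(1−p₀)/p₁}.
  lower = (p₁ − p₀)/p₁ = 0.322 / 0.76 ≈ 0.4237
  upper = min{1, (1 − p₀)/p₁} = 0.562 / 0.76 ≈ 0.7395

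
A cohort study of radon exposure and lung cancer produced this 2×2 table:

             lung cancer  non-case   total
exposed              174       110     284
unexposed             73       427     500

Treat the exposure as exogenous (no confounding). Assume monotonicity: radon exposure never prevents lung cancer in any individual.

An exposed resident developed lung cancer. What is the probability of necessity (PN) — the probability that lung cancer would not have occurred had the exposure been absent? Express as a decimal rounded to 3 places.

p₁ = P(outcome | exposed) = 174/284 = 0.61268
p₀ = P(outcome | unexposed) = 73/500 = 0.146
Under exogeneity and monotonicity, PN = (p₁ − p₀)/p₁.
PN = (0.61268 − 0.146) / 0.61268 ≈ 0.7617

PN ≈ 0.762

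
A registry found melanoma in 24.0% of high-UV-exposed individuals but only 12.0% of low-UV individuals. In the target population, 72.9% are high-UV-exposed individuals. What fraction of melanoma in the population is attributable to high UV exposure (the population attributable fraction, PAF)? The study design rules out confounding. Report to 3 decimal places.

p₁ = 0.24, p₀ = 0.12.
Overall risk P(Y=1) = π·p₁ + (1−π)·p₀ = 0.729×0.24 + 0.271×0.12 = 0.20748.
Under exogeneity, PAF = [P(Y=1) − p₀] / P(Y=1).
PAF = (0.20748 − 0.12) / 0.20748 ≈ 0.4216

PAF ≈ 0.422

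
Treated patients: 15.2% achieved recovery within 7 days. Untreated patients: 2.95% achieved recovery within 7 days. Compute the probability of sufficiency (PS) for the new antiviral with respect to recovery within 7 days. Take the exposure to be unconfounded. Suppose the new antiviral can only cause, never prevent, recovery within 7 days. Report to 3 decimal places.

p₁ = 0.152, p₀ = 0.0295.
Under exogeneity and monotonicity, PS = (p₁ − p₀) / (1 − p₀).
PS = (0.152 − 0.0295) / (1 − 0.0295) = 0.1225 / 0.9705 ≈ 0.1262

PS ≈ 0.126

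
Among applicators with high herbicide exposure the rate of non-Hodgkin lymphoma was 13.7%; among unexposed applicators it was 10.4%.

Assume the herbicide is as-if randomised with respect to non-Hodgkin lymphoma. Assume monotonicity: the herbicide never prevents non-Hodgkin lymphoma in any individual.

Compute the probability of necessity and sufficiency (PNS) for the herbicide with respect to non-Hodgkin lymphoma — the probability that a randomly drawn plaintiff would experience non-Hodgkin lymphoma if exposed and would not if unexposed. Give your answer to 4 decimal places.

PNS ≈ 0.0330

p₁ = 0.137, p₀ = 0.104.
Under exogeneity and monotonicity, PNS = p₁ − p₀.
PNS = 0.137 − 0.104 = 0.033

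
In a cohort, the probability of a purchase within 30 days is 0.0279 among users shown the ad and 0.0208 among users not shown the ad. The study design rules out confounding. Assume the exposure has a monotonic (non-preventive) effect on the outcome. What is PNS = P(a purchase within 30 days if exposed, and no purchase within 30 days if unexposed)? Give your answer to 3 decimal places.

PNS ≈ 0.007

Let p₁ = 0.0279, p₀ = 0.0208.
Under exogeneity and monotonicity, PNS = p₁ − p₀.
PNS = 0.0279 − 0.0208 = 0.0071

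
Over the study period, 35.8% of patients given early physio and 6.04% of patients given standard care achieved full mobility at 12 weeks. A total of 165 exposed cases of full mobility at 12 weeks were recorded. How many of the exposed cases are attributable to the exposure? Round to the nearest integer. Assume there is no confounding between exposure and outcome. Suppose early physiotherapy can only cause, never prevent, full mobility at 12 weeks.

p₁ = 0.358, p₀ = 0.0604.
PN = (p₁ − p₀)/p₁ = (0.358 − 0.0604) / 0.358 ≈ 0.83128.
Attributable cases ≈ PN × (exposed cases) = 0.83128 × 165 ≈ 137.16.

about 137 cases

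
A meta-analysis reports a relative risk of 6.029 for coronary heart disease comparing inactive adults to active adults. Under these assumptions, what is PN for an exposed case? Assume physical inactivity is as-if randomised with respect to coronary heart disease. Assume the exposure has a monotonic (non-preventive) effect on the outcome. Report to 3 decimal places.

PN ≈ 0.834

Under exogeneity and monotonicity, PN = (RR − 1) / RR = 1 − 1/RR.
PN = (6.029 − 1) / 6.029 = 5.029 / 6.029 ≈ 0.8341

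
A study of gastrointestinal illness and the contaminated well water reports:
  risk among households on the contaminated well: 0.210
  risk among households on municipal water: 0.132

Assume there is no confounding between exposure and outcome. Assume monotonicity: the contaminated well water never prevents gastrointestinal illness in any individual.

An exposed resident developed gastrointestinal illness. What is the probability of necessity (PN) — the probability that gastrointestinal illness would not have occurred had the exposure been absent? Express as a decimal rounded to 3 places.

Let p₁ = 0.21, p₀ = 0.132.
Under exogeneity and monotonicity, PN = (p₁ − p₀) / p₁.
PN = (0.21 − 0.132) / 0.21 = 0.078 / 0.21 ≈ 0.3714

PN ≈ 0.371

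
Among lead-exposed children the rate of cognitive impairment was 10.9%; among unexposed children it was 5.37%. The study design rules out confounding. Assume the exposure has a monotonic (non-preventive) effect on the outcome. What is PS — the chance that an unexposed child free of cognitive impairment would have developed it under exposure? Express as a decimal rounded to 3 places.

PS ≈ 0.058

p₁ = 0.109, p₀ = 0.0537.
Under exogeneity and monotonicity, PS = (p₁ − p₀) / (1 − p₀).
PS = (0.109 − 0.0537) / (1 − 0.0537) = 0.0553 / 0.9463 ≈ 0.0584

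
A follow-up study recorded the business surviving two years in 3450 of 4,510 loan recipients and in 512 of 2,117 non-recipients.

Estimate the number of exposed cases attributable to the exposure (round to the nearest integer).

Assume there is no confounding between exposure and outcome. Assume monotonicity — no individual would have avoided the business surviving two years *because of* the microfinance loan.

about 2359 cases

p₁ = P(outcome | exposed) = 3450/4510 = 0.76497
p₀ = P(outcome | unexposed) = 512/2117 = 0.24185
PN = (p₁ − p₀)/p₁ = (0.76497 − 0.24185) / 0.76497 ≈ 0.68384.
Attributable cases ≈ PN × (exposed cases) = 0.68384 × 3450 ≈ 2359.25.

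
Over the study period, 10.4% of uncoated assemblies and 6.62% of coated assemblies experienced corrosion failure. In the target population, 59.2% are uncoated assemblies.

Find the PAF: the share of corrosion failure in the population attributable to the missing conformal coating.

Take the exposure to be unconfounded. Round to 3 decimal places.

p₁ = 0.104, p₀ = 0.0662.
Overall risk P(Y=1) = π·p₁ + (1−π)·p₀ = 0.592×0.104 + 0.408×0.0662 = 0.088578.
Under exogeneity, PAF = [P(Y=1) − p₀] / P(Y=1).
PAF = (0.088578 − 0.0662) / 0.088578 ≈ 0.2526

PAF ≈ 0.253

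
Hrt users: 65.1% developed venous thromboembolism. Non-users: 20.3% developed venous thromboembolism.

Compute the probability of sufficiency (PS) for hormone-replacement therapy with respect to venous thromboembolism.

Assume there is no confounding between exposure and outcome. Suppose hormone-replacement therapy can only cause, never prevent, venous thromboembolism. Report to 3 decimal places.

PS ≈ 0.562

p₁ = 0.651, p₀ = 0.203.
Under exogeneity and monotonicity, PS = (p₁ − p₀) / (1 − p₀).
PS = (0.651 − 0.203) / (1 − 0.203) = 0.448 / 0.797 ≈ 0.5621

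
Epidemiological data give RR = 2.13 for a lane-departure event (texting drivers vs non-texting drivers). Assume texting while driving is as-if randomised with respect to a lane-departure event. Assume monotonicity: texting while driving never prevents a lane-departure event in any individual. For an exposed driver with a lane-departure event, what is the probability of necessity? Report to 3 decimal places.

PN ≈ 0.531

Under exogeneity and monotonicity, PN = (RR − 1) / RR = 1 − 1/RR.
PN = (2.13 − 1) / 2.13 = 1.13 / 2.13 ≈ 0.5305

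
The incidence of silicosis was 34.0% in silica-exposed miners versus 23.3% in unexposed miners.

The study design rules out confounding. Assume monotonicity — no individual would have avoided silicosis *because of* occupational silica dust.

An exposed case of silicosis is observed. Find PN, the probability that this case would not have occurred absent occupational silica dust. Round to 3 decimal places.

PN ≈ 0.315

p₁ = 0.34, p₀ = 0.233.
Under exogeneity and monotonicity, PN = (p₁ − p₀) / p₁.
PN = (0.34 − 0.233) / 0.34 = 0.107 / 0.34 ≈ 0.3147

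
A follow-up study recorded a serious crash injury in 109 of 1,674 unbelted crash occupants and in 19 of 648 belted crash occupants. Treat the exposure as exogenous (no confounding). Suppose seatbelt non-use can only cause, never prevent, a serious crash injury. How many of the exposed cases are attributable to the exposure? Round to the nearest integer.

p₁ = P(outcome | exposed) = 109/1674 = 0.065114
p₀ = P(outcome | unexposed) = 19/648 = 0.029321
PN = (p₁ − p₀)/p₁ = (0.065114 − 0.029321) / 0.065114 ≈ 0.54969.
Attributable cases ≈ PN × (exposed cases) = 0.54969 × 109 ≈ 59.92.

about 60 cases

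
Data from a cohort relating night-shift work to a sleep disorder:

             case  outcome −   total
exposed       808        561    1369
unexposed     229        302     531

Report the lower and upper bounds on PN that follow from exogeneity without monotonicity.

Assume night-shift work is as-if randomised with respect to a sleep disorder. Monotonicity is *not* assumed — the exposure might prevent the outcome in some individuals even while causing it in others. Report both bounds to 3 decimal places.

0.269 ≤ PN ≤ 0.964

p₁ = P(outcome | exposed) = 808/1369 = 0.59021
p₀ = P(outcome | unexposed) = 229/531 = 0.43126
Under exogeneity alone the bounds on PN are max{0,(p₁−p₀)/p₁} ≤ PN ≤ min{1,(1−p₀)/p₁}.
  lower = (p₁ − p₀)/p₁ = 0.15895 / 0.59021 ≈ 0.2693
  upper = min{1, (1 − p₀)/p₁} = 0.56874 / 0.59021 ≈ 0.9636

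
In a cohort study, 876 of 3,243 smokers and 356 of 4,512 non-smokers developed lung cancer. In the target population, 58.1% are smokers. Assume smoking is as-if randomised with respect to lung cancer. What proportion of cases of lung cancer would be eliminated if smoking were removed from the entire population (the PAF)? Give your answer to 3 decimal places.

p₁ = P(outcome | exposed) = 876/3243 = 0.27012
p₀ = P(outcome | unexposed) = 356/4512 = 0.078901
Overall risk P(Y=1) = π·p₁ + (1−π)·p₀ = 0.581×0.27012 + 0.419×0.078901 = 0.19.
Under exogeneity, PAF = [P(Y=1) − p₀] / P(Y=1).
PAF = (0.19 − 0.078901) / 0.19 ≈ 0.5847

PAF ≈ 0.585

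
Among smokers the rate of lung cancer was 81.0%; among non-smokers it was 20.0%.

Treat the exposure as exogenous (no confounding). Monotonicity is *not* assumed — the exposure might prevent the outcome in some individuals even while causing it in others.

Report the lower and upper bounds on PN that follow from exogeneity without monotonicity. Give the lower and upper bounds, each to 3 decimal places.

0.753 ≤ PN ≤ 0.988

p₁ = 0.81, p₀ = 0.2.
Under exogeneity alone the bounds on PN are max{0,(p₁−p₀)/p₁} ≤ PN ≤ min{1,(1−p₀)/p₁}.
  lower = (p₁ − p₀)/p₁ = 0.61 / 0.81 ≈ 0.7531
  upper = min{1, (1 − p₀)/p₁} = 0.8 / 0.81 ≈ 0.9877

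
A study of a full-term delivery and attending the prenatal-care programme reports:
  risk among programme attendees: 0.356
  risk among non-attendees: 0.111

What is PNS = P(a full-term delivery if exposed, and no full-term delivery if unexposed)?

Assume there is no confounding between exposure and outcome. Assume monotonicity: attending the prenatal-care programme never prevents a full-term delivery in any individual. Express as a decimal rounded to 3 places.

Let p₁ = 0.356, p₀ = 0.111.
Under exogeneity and monotonicity, PNS = p₁ − p₀.
PNS = 0.356 − 0.111 = 0.245

PNS ≈ 0.245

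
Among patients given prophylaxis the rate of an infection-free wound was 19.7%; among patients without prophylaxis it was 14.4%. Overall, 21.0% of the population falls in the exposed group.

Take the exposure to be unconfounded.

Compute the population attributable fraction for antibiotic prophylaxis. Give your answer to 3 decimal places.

PAF ≈ 0.072

p₁ = 0.197, p₀ = 0.144.
Overall risk P(Y=1) = π·p₁ + (1−π)·p₀ = 0.21×0.197 + 0.79×0.144 = 0.15513.
Under exogeneity, PAF = [P(Y=1) − p₀] / P(Y=1).
PAF = (0.15513 − 0.144) / 0.15513 ≈ 0.0717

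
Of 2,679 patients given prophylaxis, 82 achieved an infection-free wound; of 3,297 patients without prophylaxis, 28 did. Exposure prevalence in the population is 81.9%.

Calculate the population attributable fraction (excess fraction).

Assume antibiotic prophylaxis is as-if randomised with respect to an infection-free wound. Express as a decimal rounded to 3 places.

PAF ≈ 0.681

p₁ = P(outcome | exposed) = 82/2679 = 0.030608
p₀ = P(outcome | unexposed) = 28/3297 = 0.0084926
Overall risk P(Y=1) = π·p₁ + (1−π)·p₀ = 0.819×0.030608 + 0.181×0.0084926 = 0.026605.
Under exogeneity, PAF = [P(Y=1) − p₀] / P(Y=1).
PAF = (0.026605 − 0.0084926) / 0.026605 ≈ 0.6808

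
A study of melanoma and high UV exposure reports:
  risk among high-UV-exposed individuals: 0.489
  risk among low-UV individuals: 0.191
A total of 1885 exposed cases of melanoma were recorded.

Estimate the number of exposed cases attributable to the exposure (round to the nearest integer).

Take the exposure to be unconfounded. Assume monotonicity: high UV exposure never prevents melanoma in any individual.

about 1149 cases

Let p₁ = 0.489, p₀ = 0.191.
PN = (p₁ − p₀)/p₁ = (0.489 − 0.191) / 0.489 ≈ 0.60941.
Attributable cases ≈ PN × (exposed cases) = 0.60941 × 1885 ≈ 1148.73.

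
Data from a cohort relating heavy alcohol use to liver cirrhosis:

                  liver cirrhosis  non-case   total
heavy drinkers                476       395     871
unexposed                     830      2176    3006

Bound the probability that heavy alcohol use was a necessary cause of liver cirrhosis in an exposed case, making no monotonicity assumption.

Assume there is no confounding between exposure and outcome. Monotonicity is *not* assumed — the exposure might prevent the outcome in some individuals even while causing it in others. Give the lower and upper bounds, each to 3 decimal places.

p₁ = P(outcome | exposed) = 476/871 = 0.5465
p₀ = P(outcome | unexposed) = 830/3006 = 0.27611
Under exogeneity alone the bounds on PN are max{0,(p₁−p₀)/p₁} ≤ PN ≤ min{1,(1−p₀)/p₁}.
  lower = (p₁ − p₀)/p₁ = 0.27038 / 0.5465 ≈ 0.4948
  upper = min{1, (1 − p₀)/p₁} = 0.72389 / 0.5465 ≈ 1.3246 → capped at 1

0.495 ≤ PN ≤ 1.000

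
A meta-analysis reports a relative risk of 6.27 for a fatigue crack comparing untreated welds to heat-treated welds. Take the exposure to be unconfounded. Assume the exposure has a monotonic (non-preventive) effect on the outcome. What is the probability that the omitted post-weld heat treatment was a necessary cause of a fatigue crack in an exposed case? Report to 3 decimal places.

Under exogeneity and monotonicity, PN = (RR − 1) / RR = 1 − 1/RR.
PN = (6.27 − 1) / 6.27 = 5.27 / 6.27 ≈ 0.8405

PN ≈ 0.841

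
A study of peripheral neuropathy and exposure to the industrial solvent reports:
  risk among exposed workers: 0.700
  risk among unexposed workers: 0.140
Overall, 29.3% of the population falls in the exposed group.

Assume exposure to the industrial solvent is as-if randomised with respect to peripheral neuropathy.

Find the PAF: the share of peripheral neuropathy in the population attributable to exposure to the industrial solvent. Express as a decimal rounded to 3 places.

PAF ≈ 0.540

Let p₁ = 0.7, p₀ = 0.14.
Overall risk P(Y=1) = π·p₁ + (1−π)·p₀ = 0.293×0.7 + 0.707×0.14 = 0.30408.
Under exogeneity, PAF = [P(Y=1) − p₀] / P(Y=1).
PAF = (0.30408 − 0.14) / 0.30408 ≈ 0.5396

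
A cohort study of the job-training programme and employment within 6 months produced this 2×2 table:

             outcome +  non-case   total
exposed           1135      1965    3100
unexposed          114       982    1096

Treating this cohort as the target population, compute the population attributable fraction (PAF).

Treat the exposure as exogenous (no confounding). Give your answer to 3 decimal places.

PAF ≈ 0.651

p₁ = P(outcome | exposed) = 1135/3100 = 0.36613
p₀ = P(outcome | unexposed) = 114/1096 = 0.10401
Exposure prevalence π = 3100/4196 = 0.7388; overall risk P(Y=1) = 0.29766.
Under exogeneity, PAF = [P(Y=1) − p₀]/P(Y=1).
PAF = (0.29766 − 0.10401) / 0.29766 ≈ 0.6506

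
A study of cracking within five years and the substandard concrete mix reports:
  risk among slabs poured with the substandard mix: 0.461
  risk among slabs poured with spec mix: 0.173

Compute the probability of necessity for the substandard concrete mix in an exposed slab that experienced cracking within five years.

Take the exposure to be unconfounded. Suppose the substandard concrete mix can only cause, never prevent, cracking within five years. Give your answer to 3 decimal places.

PN ≈ 0.625

Let p₁ = 0.461, p₀ = 0.173.
Under exogeneity and monotonicity, PN = (p₁ − p₀) / p₁.
PN = (0.461 − 0.173) / 0.461 = 0.288 / 0.461 ≈ 0.6247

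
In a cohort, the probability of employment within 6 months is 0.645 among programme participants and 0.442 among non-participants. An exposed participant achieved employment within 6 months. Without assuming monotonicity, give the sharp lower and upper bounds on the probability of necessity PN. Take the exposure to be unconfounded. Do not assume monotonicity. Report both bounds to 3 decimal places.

Let p₁ = 0.645, p₀ = 0.442.
Under exogeneity alone the bounds on PN are max{0,(p₁−p₀)/p₁} ≤ PN ≤ min{1,(1−p₀)/p₁}.
  lower = (p₁ − p₀)/p₁ = 0.203 / 0.645 ≈ 0.3147
  upper = min{1, (1 − p₀)/p₁} = 0.558 / 0.645 ≈ 0.8651

0.315 ≤ PN ≤ 0.865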